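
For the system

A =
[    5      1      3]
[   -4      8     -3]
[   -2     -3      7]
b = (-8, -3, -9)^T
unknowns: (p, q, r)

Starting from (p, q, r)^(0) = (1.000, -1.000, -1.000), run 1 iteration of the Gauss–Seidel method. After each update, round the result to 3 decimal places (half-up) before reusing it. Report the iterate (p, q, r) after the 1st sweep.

(-0.800, -1.150, -2.007)

Iteration 1:
  p = (-8 - (1)·-1.000 - (3)·-1.000) / (5) = -0.800
  q = (-3 - (-4)·-0.800 - (-3)·-1.000) / (8) = -1.150
  r = (-9 - (-2)·-0.800 - (-3)·-1.150) / (7) = -2.007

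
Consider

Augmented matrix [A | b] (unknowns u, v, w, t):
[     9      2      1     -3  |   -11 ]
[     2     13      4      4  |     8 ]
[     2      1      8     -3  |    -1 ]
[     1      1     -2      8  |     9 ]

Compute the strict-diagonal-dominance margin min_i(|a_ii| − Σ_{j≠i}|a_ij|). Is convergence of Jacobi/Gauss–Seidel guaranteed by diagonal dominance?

2

row 1: |9| − (2+1+3) = 3
row 2: |13| − (2+4+4) = 3
row 3: |8| − (2+1+3) = 2
row 4: |8| − (1+1+2) = 4
minimum over rows = 2 → strictly diagonally dominant (convergence guaranteed)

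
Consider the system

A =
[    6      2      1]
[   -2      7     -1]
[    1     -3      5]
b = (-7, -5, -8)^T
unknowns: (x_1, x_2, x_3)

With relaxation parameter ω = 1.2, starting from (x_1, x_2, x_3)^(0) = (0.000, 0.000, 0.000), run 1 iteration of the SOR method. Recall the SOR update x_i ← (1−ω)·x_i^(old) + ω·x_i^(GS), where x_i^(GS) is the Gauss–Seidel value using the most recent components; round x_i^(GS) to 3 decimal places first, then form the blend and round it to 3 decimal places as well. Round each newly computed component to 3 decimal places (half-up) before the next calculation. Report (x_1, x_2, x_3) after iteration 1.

Iteration 1:
  x_1: GS value = (-7 - (2)·0.000 - (1)·0.000) / (6) = -1.167;  x_1 ← (1−ω)·0.000 + ω·-1.167 = -1.400
  x_2: GS value = (-5 - (-2)·-1.400 - (-1)·0.000) / (7) = -1.114;  x_2 ← (1−ω)·0.000 + ω·-1.114 = -1.337
  x_3: GS value = (-8 - (1)·-1.400 - (-3)·-1.337) / (5) = -2.122;  x_3 ← (1−ω)·0.000 + ω·-2.122 = -2.546

(-1.400, -1.337, -2.546)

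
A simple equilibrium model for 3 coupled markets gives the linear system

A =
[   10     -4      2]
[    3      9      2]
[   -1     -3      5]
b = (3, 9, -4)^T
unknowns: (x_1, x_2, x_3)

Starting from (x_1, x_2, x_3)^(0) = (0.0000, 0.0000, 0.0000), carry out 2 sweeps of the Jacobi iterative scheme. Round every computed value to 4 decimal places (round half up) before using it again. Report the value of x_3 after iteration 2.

-0.1400

Iteration 1:
  x_1 = (3 - (-4)·0.0000 - (2)·0.0000) / (10) = 0.3000
  x_2 = (9 - (3)·0.0000 - (2)·0.0000) / (9) = 1.0000
  x_3 = (-4 - (-1)·0.0000 - (-3)·0.0000) / (5) = -0.8000
Iteration 2:
  x_1 = (3 - (-4)·1.0000 - (2)·-0.8000) / (10) = 0.8600
  x_2 = (9 - (3)·0.3000 - (2)·-0.8000) / (9) = 1.0778
  x_3 = (-4 - (-1)·0.3000 - (-3)·1.0000) / (5) = -0.1400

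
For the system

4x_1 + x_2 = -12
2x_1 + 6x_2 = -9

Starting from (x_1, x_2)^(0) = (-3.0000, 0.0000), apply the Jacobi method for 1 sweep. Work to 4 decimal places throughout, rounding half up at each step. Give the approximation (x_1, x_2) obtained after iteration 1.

(-3.0000, -0.5000)

Iteration 1:
  x_1 = (-12 - (1)·0.0000) / (4) = -3.0000
  x_2 = (-9 - (2)·-3.0000) / (6) = -0.5000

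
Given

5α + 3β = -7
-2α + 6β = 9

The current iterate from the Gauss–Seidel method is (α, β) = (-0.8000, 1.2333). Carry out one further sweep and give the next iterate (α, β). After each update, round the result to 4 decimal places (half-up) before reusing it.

(-2.1400, 0.7867)

One sweep:
  α = (-7 - (3)·1.2333) / (5) = -2.1400
  β = (9 - (-2)·-2.1400) / (6) = 0.7867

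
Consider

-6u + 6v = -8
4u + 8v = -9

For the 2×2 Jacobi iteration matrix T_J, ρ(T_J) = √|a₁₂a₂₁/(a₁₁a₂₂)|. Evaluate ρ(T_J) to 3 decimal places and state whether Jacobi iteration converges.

0.707

a₁₂a₂₁/(a₁₁a₂₂) = (6)·(4) / ((-6)·(8)) = -0.500000
ρ = √|-0.500000| = √0.500000 = 0.707
ρ < 1, so Jacobi converges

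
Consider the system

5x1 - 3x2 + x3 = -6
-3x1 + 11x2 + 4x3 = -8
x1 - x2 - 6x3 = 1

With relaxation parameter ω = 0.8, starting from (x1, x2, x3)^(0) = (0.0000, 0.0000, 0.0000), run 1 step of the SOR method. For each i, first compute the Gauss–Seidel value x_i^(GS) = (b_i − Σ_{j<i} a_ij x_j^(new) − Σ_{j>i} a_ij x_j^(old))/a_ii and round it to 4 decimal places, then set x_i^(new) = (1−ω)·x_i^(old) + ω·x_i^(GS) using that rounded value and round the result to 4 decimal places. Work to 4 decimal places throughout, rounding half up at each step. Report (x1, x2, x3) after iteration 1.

(-0.9600, -0.7913, -0.1558)

Iteration 1:
  x1: GS value = (-6 - (-3)·0.0000 - (1)·0.0000) / (5) = -1.2000;  x1 ← (1−ω)·0.0000 + ω·-1.2000 = -0.9600
  x2: GS value = (-8 - (-3)·-0.9600 - (4)·0.0000) / (11) = -0.9891;  x2 ← (1−ω)·0.0000 + ω·-0.9891 = -0.7913
  x3: GS value = (1 - (1)·-0.9600 - (-1)·-0.7913) / (-6) = -0.1948;  x3 ← (1−ω)·0.0000 + ω·-0.1948 = -0.1558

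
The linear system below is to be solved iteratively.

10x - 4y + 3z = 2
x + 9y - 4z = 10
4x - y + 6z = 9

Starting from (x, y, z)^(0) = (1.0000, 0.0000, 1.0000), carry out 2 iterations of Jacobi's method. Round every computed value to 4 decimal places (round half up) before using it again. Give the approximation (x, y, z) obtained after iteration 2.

(0.5278, 1.4926, 1.8074)

Iteration 1:
  x = (2 - (-4)·0.0000 - (3)·1.0000) / (10) = -0.1000
  y = (10 - (1)·1.0000 - (-4)·1.0000) / (9) = 1.4444
  z = (9 - (4)·1.0000 - (-1)·0.0000) / (6) = 0.8333
Iteration 2:
  x = (2 - (-4)·1.4444 - (3)·0.8333) / (10) = 0.5278
  y = (10 - (1)·-0.1000 - (-4)·0.8333) / (9) = 1.4926
  z = (9 - (4)·-0.1000 - (-1)·1.4444) / (6) = 1.8074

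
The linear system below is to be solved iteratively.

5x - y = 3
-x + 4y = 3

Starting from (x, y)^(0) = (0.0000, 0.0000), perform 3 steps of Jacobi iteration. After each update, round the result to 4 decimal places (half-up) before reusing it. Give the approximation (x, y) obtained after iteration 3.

Iteration 1:
  x = (3 - (-1)·0.0000) / (5) = 0.6000
  y = (3 - (-1)·0.0000) / (4) = 0.7500
Iteration 2:
  x = (3 - (-1)·0.7500) / (5) = 0.7500
  y = (3 - (-1)·0.6000) / (4) = 0.9000
Iteration 3:
  x = (3 - (-1)·0.9000) / (5) = 0.7800
  y = (3 - (-1)·0.7500) / (4) = 0.9375

(0.7800, 0.9375)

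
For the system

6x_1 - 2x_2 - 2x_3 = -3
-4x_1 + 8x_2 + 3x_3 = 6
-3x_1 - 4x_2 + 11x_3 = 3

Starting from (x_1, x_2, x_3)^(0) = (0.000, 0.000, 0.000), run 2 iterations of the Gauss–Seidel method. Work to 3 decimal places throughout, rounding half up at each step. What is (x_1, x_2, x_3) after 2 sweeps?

(-0.227, 0.517, 0.399)

Iteration 1:
  x_1 = (-3 - (-2)·0.000 - (-2)·0.000) / (6) = -0.500
  x_2 = (6 - (-4)·-0.500 - (3)·0.000) / (8) = 0.500
  x_3 = (3 - (-3)·-0.500 - (-4)·0.500) / (11) = 0.318
Iteration 2:
  x_1 = (-3 - (-2)·0.500 - (-2)·0.318) / (6) = -0.227
  x_2 = (6 - (-4)·-0.227 - (3)·0.318) / (8) = 0.517
  x_3 = (3 - (-3)·-0.227 - (-4)·0.517) / (11) = 0.399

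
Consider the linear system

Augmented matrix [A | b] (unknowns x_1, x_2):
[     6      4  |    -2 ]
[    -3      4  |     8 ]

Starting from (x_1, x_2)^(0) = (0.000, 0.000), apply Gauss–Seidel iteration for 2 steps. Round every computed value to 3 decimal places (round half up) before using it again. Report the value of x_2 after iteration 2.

Iteration 1:
  x_1 = (-2 - (4)·0.000) / (6) = -0.333
  x_2 = (8 - (-3)·-0.333) / (4) = 1.750
Iteration 2:
  x_1 = (-2 - (4)·1.750) / (6) = -1.500
  x_2 = (8 - (-3)·-1.500) / (4) = 0.875

0.875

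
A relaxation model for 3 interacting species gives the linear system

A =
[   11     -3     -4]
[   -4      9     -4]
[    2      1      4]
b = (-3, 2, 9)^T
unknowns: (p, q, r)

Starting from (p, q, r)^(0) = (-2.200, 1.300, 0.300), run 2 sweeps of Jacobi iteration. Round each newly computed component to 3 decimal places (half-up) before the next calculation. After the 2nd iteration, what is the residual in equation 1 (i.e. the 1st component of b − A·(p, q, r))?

3.958

Iteration 1:
  p = (-3 - (-3)·1.300 - (-4)·0.300) / (11) = 0.191
  q = (2 - (-4)·-2.200 - (-4)·0.300) / (9) = -0.622
  r = (9 - (2)·-2.200 - (1)·1.300) / (4) = 3.025
Iteration 2:
  p = (-3 - (-3)·-0.622 - (-4)·3.025) / (11) = 0.658
  q = (2 - (-4)·0.191 - (-4)·3.025) / (9) = 1.652
  r = (9 - (2)·0.191 - (1)·-0.622) / (4) = 2.310
Residual b − A·x = (3.958, -0.996, -3.208)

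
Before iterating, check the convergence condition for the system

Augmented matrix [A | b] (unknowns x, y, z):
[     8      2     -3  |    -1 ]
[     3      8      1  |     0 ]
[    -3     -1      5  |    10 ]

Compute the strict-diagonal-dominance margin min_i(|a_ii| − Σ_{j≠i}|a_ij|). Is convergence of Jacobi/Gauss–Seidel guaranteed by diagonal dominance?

row 1: |8| − (2+3) = 3
row 2: |8| − (3+1) = 4
row 3: |5| − (3+1) = 1
minimum over rows = 1 → strictly diagonally dominant (convergence guaranteed)

1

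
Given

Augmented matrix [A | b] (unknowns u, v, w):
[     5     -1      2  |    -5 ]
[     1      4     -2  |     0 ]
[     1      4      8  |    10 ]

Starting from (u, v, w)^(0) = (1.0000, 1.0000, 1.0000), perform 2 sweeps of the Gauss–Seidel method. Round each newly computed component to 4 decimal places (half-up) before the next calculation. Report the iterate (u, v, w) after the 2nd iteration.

Iteration 1:
  u = (-5 - (-1)·1.0000 - (2)·1.0000) / (5) = -1.2000
  v = (0 - (1)·-1.2000 - (-2)·1.0000) / (4) = 0.8000
  w = (10 - (1)·-1.2000 - (4)·0.8000) / (8) = 1.0000
Iteration 2:
  u = (-5 - (-1)·0.8000 - (2)·1.0000) / (5) = -1.2400
  v = (0 - (1)·-1.2400 - (-2)·1.0000) / (4) = 0.8100
  w = (10 - (1)·-1.2400 - (4)·0.8100) / (8) = 1.0000

(-1.2400, 0.8100, 1.0000)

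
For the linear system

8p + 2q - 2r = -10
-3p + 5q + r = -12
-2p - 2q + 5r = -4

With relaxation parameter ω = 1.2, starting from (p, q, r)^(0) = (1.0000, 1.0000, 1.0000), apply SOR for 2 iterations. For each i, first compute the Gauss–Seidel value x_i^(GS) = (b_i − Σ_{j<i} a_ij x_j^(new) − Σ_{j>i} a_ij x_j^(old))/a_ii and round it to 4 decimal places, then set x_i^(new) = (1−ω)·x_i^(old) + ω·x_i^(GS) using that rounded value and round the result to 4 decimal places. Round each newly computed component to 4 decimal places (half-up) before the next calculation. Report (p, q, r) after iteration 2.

Iteration 1:
  p: GS value = (-10 - (2)·1.0000 - (-2)·1.0000) / (8) = -1.2500;  p ← (1−ω)·1.0000 + ω·-1.2500 = -1.7000
  q: GS value = (-12 - (-3)·-1.7000 - (1)·1.0000) / (5) = -3.6200;  q ← (1−ω)·1.0000 + ω·-3.6200 = -4.5440
  r: GS value = (-4 - (-2)·-1.7000 - (-2)·-4.5440) / (5) = -3.2976;  r ← (1−ω)·1.0000 + ω·-3.2976 = -4.1571
Iteration 2:
  p: GS value = (-10 - (2)·-4.5440 - (-2)·-4.1571) / (8) = -1.1533;  p ← (1−ω)·-1.7000 + ω·-1.1533 = -1.0440
  q: GS value = (-12 - (-3)·-1.0440 - (1)·-4.1571) / (5) = -2.1950;  q ← (1−ω)·-4.5440 + ω·-2.1950 = -1.7252
  r: GS value = (-4 - (-2)·-1.0440 - (-2)·-1.7252) / (5) = -1.9077;  r ← (1−ω)·-4.1571 + ω·-1.9077 = -1.4578

(-1.0440, -1.7252, -1.4578)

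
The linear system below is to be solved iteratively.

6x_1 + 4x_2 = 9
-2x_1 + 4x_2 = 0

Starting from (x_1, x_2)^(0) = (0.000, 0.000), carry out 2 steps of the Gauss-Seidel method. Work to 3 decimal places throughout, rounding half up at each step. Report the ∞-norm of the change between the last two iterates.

0.500

Iteration 1:
  x_1 = (9 - (4)·0.000) / (6) = 1.500
  x_2 = (0 - (-2)·1.500) / (4) = 0.750
Iteration 2:
  x_1 = (9 - (4)·0.750) / (6) = 1.000
  x_2 = (0 - (-2)·1.000) / (4) = 0.500
Change: (-0.500, -0.250) → max |·| = 0.500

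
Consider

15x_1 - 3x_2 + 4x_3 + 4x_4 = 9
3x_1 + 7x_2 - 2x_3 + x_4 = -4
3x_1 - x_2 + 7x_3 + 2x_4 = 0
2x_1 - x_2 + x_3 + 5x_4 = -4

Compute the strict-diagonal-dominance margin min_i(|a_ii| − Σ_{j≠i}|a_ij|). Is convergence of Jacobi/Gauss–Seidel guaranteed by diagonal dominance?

row 1: |15| − (3+4+4) = 4
row 2: |7| − (3+2+1) = 1
row 3: |7| − (3+1+2) = 1
row 4: |5| − (2+1+1) = 1
minimum over rows = 1 → strictly diagonally dominant (convergence guaranteed)

1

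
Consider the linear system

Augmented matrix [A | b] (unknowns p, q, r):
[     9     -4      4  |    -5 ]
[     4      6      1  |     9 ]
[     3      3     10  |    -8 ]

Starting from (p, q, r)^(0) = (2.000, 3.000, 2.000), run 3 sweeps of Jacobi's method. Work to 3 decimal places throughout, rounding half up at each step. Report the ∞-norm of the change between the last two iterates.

Iteration 1:
  p = (-5 - (-4)·3.000 - (4)·2.000) / (9) = -0.111
  q = (9 - (4)·2.000 - (1)·2.000) / (6) = -0.167
  r = (-8 - (3)·2.000 - (3)·3.000) / (10) = -2.300
Iteration 2:
  p = (-5 - (-4)·-0.167 - (4)·-2.300) / (9) = 0.392
  q = (9 - (4)·-0.111 - (1)·-2.300) / (6) = 1.957
  r = (-8 - (3)·-0.111 - (3)·-0.167) / (10) = -0.717
Iteration 3:
  p = (-5 - (-4)·1.957 - (4)·-0.717) / (9) = 0.633
  q = (9 - (4)·0.392 - (1)·-0.717) / (6) = 1.358
  r = (-8 - (3)·0.392 - (3)·1.957) / (10) = -1.505
Change: (0.241, -0.599, -0.788) → max |·| = 0.788

0.788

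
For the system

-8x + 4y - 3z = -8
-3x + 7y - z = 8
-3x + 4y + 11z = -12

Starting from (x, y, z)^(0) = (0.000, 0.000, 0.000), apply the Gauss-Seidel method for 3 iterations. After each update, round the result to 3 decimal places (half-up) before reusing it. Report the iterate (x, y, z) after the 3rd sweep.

Iteration 1:
  x = (-8 - (4)·0.000 - (-3)·0.000) / (-8) = 1.000
  y = (8 - (-3)·1.000 - (-1)·0.000) / (7) = 1.571
  z = (-12 - (-3)·1.000 - (4)·1.571) / (11) = -1.389
Iteration 2:
  x = (-8 - (4)·1.571 - (-3)·-1.389) / (-8) = 2.306
  y = (8 - (-3)·2.306 - (-1)·-1.389) / (7) = 1.933
  z = (-12 - (-3)·2.306 - (4)·1.933) / (11) = -1.165
Iteration 3:
  x = (-8 - (4)·1.933 - (-3)·-1.165) / (-8) = 2.403
  y = (8 - (-3)·2.403 - (-1)·-1.165) / (7) = 2.006
  z = (-12 - (-3)·2.403 - (4)·2.006) / (11) = -1.165

(2.403, 2.006, -1.165)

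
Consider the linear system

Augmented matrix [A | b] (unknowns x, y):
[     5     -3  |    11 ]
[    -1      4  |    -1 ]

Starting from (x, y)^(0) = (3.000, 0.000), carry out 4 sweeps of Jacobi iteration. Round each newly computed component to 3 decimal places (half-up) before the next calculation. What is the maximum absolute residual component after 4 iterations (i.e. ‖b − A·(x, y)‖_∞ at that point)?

0.090

Iteration 1:
  x = (11 - (-3)·0.000) / (5) = 2.200
  y = (-1 - (-1)·3.000) / (4) = 0.500
Iteration 2:
  x = (11 - (-3)·0.500) / (5) = 2.500
  y = (-1 - (-1)·2.200) / (4) = 0.300
Iteration 3:
  x = (11 - (-3)·0.300) / (5) = 2.380
  y = (-1 - (-1)·2.500) / (4) = 0.375
Iteration 4:
  x = (11 - (-3)·0.375) / (5) = 2.425
  y = (-1 - (-1)·2.380) / (4) = 0.345
Residual b − A·x = (-0.090, 0.045); ∞-norm = 0.090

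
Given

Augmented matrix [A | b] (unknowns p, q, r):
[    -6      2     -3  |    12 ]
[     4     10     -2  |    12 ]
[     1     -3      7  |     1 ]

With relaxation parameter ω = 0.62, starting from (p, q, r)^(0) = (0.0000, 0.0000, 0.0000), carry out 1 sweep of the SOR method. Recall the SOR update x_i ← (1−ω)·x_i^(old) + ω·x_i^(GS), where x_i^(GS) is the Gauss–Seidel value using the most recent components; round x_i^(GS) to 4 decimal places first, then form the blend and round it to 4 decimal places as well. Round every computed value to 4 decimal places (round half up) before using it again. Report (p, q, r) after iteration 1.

Iteration 1:
  p: GS value = (12 - (2)·0.0000 - (-3)·0.0000) / (-6) = -2.0000;  p ← (1−ω)·0.0000 + ω·-2.0000 = -1.2400
  q: GS value = (12 - (4)·-1.2400 - (-2)·0.0000) / (10) = 1.6960;  q ← (1−ω)·0.0000 + ω·1.6960 = 1.0515
  r: GS value = (1 - (1)·-1.2400 - (-3)·1.0515) / (7) = 0.7706;  r ← (1−ω)·0.0000 + ω·0.7706 = 0.4778

(-1.2400, 1.0515, 0.4778)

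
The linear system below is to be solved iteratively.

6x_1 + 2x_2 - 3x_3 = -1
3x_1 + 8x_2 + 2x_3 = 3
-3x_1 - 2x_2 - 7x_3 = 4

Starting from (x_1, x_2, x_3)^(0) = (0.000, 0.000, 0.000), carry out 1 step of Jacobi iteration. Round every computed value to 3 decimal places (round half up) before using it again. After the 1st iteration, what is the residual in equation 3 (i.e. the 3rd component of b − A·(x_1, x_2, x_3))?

0.252

Iteration 1:
  x_1 = (-1 - (2)·0.000 - (-3)·0.000) / (6) = -0.167
  x_2 = (3 - (3)·0.000 - (2)·0.000) / (8) = 0.375
  x_3 = (4 - (-3)·0.000 - (-2)·0.000) / (-7) = -0.571
Residual b − A·x = (-2.461, 1.643, 0.252)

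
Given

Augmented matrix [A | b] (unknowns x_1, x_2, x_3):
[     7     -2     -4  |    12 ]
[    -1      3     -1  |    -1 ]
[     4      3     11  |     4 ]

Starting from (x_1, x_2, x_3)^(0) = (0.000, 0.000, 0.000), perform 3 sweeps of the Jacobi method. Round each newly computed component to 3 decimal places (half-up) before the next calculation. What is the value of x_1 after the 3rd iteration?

1.720

Iteration 1:
  x_1 = (12 - (-2)·0.000 - (-4)·0.000) / (7) = 1.714
  x_2 = (-1 - (-1)·0.000 - (-1)·0.000) / (3) = -0.333
  x_3 = (4 - (4)·0.000 - (3)·0.000) / (11) = 0.364
Iteration 2:
  x_1 = (12 - (-2)·-0.333 - (-4)·0.364) / (7) = 1.827
  x_2 = (-1 - (-1)·1.714 - (-1)·0.364) / (3) = 0.359
  x_3 = (4 - (4)·1.714 - (3)·-0.333) / (11) = -0.169
Iteration 3:
  x_1 = (12 - (-2)·0.359 - (-4)·-0.169) / (7) = 1.720
  x_2 = (-1 - (-1)·1.827 - (-1)·-0.169) / (3) = 0.219
  x_3 = (4 - (4)·1.827 - (3)·0.359) / (11) = -0.399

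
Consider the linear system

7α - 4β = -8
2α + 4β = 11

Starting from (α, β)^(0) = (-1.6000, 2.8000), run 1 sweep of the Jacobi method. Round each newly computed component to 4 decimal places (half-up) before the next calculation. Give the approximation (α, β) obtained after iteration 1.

Iteration 1:
  α = (-8 - (-4)·2.8000) / (7) = 0.4571
  β = (11 - (2)·-1.6000) / (4) = 3.5500

(0.4571, 3.5500)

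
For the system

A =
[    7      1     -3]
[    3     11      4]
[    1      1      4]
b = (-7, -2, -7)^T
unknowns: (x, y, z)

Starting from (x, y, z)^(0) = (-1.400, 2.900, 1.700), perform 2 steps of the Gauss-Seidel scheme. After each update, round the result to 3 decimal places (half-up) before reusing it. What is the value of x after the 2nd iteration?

Iteration 1:
  x = (-7 - (1)·2.900 - (-3)·1.700) / (7) = -0.686
  y = (-2 - (3)·-0.686 - (4)·1.700) / (11) = -0.613
  z = (-7 - (1)·-0.686 - (1)·-0.613) / (4) = -1.425
Iteration 2:
  x = (-7 - (1)·-0.613 - (-3)·-1.425) / (7) = -1.523
  y = (-2 - (3)·-1.523 - (4)·-1.425) / (11) = 0.752
  z = (-7 - (1)·-1.523 - (1)·0.752) / (4) = -1.557

-1.523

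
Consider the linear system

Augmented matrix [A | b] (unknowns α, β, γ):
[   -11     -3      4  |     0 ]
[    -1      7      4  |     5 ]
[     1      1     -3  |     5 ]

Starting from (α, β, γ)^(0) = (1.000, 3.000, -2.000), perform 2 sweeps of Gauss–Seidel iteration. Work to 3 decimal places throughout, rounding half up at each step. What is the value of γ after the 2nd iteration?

-1.514

Iteration 1:
  α = (0 - (-3)·3.000 - (4)·-2.000) / (-11) = -1.545
  β = (5 - (-1)·-1.545 - (4)·-2.000) / (7) = 1.636
  γ = (5 - (1)·-1.545 - (1)·1.636) / (-3) = -1.636
Iteration 2:
  α = (0 - (-3)·1.636 - (4)·-1.636) / (-11) = -1.041
  β = (5 - (-1)·-1.041 - (4)·-1.636) / (7) = 1.500
  γ = (5 - (1)·-1.041 - (1)·1.500) / (-3) = -1.514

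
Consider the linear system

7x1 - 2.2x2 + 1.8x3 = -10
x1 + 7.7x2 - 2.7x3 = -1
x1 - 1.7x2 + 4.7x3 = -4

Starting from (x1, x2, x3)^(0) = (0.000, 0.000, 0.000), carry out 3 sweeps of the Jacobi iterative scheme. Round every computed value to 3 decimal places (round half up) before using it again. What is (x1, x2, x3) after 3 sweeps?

(-1.352, -0.176, -0.673)

Iteration 1:
  x1 = (-10 - (-2.2)·0.000 - (1.8)·0.000) / (7) = -1.429
  x2 = (-1 - (1)·0.000 - (-2.7)·0.000) / (7.7) = -0.130
  x3 = (-4 - (1)·0.000 - (-1.7)·0.000) / (4.7) = -0.851
Iteration 2:
  x1 = (-10 - (-2.2)·-0.130 - (1.8)·-0.851) / (7) = -1.251
  x2 = (-1 - (1)·-1.429 - (-2.7)·-0.851) / (7.7) = -0.243
  x3 = (-4 - (1)·-1.429 - (-1.7)·-0.130) / (4.7) = -0.594
Iteration 3:
  x1 = (-10 - (-2.2)·-0.243 - (1.8)·-0.594) / (7) = -1.352
  x2 = (-1 - (1)·-1.251 - (-2.7)·-0.594) / (7.7) = -0.176
  x3 = (-4 - (1)·-1.251 - (-1.7)·-0.243) / (4.7) = -0.673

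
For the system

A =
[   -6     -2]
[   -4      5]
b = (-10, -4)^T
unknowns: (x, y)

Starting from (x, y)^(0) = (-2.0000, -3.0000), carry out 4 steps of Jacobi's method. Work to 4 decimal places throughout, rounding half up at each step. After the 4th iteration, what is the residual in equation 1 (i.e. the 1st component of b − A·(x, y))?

Iteration 1:
  x = (-10 - (-2)·-3.0000) / (-6) = 2.6667
  y = (-4 - (-4)·-2.0000) / (5) = -2.4000
Iteration 2:
  x = (-10 - (-2)·-2.4000) / (-6) = 2.4667
  y = (-4 - (-4)·2.6667) / (5) = 1.3334
Iteration 3:
  x = (-10 - (-2)·1.3334) / (-6) = 1.2222
  y = (-4 - (-4)·2.4667) / (5) = 1.1734
Iteration 4:
  x = (-10 - (-2)·1.1734) / (-6) = 1.2755
  y = (-4 - (-4)·1.2222) / (5) = 0.1778
Residual b − A·x = (-1.9914, 0.2130)

-1.9914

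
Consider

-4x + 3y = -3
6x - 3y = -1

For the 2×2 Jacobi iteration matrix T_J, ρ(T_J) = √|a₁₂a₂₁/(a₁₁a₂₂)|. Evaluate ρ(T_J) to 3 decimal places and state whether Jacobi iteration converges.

1.225

a₁₂a₂₁/(a₁₁a₂₂) = (3)·(6) / ((-4)·(-3)) = 1.500000
ρ = √|1.500000| = √1.500000 = 1.225
ρ > 1, so Jacobi diverges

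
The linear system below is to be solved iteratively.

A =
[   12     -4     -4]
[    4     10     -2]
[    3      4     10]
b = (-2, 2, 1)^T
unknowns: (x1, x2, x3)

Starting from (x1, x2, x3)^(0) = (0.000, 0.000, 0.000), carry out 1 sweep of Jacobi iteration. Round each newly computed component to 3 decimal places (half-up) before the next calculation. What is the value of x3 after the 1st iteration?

Iteration 1:
  x1 = (-2 - (-4)·0.000 - (-4)·0.000) / (12) = -0.167
  x2 = (2 - (4)·0.000 - (-2)·0.000) / (10) = 0.200
  x3 = (1 - (3)·0.000 - (4)·0.000) / (10) = 0.100

0.100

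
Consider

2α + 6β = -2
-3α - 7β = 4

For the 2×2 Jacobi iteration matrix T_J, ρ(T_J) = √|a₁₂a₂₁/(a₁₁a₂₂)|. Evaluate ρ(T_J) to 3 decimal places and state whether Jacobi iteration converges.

a₁₂a₂₁/(a₁₁a₂₂) = (6)·(-3) / ((2)·(-7)) = 1.285714
ρ = √|1.285714| = √1.285714 = 1.134
ρ > 1, so Jacobi diverges

1.134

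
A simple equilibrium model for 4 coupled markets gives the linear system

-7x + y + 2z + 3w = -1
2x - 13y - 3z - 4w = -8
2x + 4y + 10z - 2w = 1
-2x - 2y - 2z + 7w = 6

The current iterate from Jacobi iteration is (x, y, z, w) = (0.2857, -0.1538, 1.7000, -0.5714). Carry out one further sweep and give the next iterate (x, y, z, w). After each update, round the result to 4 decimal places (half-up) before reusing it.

One sweep:
  x = (-1 - (1)·-0.1538 - (2)·1.7000 - (3)·-0.5714) / (-7) = 0.3617
  y = (-8 - (2)·0.2857 - (-3)·1.7000 - (-4)·-0.5714) / (-13) = 0.4428
  z = (1 - (2)·0.2857 - (4)·-0.1538 - (-2)·-0.5714) / (10) = -0.0099
  w = (6 - (-2)·0.2857 - (-2)·-0.1538 - (-2)·1.7000) / (7) = 1.3805

(0.3617, 0.4428, -0.0099, 1.3805)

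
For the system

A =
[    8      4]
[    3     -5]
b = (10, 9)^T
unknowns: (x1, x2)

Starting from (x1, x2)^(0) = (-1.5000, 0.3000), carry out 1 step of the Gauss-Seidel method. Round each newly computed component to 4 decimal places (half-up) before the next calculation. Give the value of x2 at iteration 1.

-1.1400

Iteration 1:
  x1 = (10 - (4)·0.3000) / (8) = 1.1000
  x2 = (9 - (3)·1.1000) / (-5) = -1.1400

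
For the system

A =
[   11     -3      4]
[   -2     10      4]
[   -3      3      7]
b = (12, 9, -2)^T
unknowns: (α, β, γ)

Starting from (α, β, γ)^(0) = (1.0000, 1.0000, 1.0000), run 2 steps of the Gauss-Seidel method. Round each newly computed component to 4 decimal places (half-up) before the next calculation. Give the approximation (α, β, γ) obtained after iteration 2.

(1.3389, 1.2306, -0.2393)

Iteration 1:
  α = (12 - (-3)·1.0000 - (4)·1.0000) / (11) = 1.0000
  β = (9 - (-2)·1.0000 - (4)·1.0000) / (10) = 0.7000
  γ = (-2 - (-3)·1.0000 - (3)·0.7000) / (7) = -0.1571
Iteration 2:
  α = (12 - (-3)·0.7000 - (4)·-0.1571) / (11) = 1.3389
  β = (9 - (-2)·1.3389 - (4)·-0.1571) / (10) = 1.2306
  γ = (-2 - (-3)·1.3389 - (3)·1.2306) / (7) = -0.2393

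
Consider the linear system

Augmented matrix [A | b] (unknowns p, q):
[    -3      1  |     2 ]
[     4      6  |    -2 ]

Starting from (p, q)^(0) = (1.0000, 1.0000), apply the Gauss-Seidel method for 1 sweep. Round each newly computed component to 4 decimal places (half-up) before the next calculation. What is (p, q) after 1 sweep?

(-0.3333, -0.1111)

Iteration 1:
  p = (2 - (1)·1.0000) / (-3) = -0.3333
  q = (-2 - (4)·-0.3333) / (6) = -0.1111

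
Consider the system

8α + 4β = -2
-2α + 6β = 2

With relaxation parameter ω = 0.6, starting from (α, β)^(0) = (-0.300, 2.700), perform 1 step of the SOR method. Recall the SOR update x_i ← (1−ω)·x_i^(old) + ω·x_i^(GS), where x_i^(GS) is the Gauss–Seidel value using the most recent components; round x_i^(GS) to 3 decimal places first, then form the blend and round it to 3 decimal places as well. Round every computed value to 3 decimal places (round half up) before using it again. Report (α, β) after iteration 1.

(-1.080, 1.064)

Iteration 1:
  α: GS value = (-2 - (4)·2.700) / (8) = -1.600;  α ← (1−ω)·-0.300 + ω·-1.600 = -1.080
  β: GS value = (2 - (-2)·-1.080) / (6) = -0.027;  β ← (1−ω)·2.700 + ω·-0.027 = 1.064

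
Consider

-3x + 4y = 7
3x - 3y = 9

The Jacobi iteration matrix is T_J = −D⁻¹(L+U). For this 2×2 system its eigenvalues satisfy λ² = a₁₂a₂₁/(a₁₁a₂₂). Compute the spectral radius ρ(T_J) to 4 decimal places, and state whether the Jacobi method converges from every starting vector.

a₁₂a₂₁/(a₁₁a₂₂) = (4)·(3) / ((-3)·(-3)) = 1.333333
ρ = √|1.333333| = √1.333333 = 1.1547
ρ > 1, so Jacobi diverges

1.1547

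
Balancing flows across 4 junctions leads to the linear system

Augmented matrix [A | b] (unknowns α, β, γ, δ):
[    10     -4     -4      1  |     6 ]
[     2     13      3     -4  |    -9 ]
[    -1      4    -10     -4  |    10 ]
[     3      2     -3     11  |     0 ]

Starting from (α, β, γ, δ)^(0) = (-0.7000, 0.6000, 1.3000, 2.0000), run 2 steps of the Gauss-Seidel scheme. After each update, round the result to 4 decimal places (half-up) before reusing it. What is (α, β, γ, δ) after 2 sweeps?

Iteration 1:
  α = (6 - (-4)·0.6000 - (-4)·1.3000 - (1)·2.0000) / (10) = 1.1600
  β = (-9 - (2)·1.1600 - (3)·1.3000 - (-4)·2.0000) / (13) = -0.5554
  γ = (10 - (-1)·1.1600 - (4)·-0.5554 - (-4)·2.0000) / (-10) = -2.1382
  δ = (0 - (3)·1.1600 - (2)·-0.5554 - (-3)·-2.1382) / (11) = -0.7985
Iteration 2:
  α = (6 - (-4)·-0.5554 - (-4)·-2.1382 - (1)·-0.7985) / (10) = -0.3976
  β = (-9 - (2)·-0.3976 - (3)·-2.1382 - (-4)·-0.7985) / (13) = -0.3834
  γ = (10 - (-1)·-0.3976 - (4)·-0.3834 - (-4)·-0.7985) / (-10) = -0.7942
  δ = (0 - (3)·-0.3976 - (2)·-0.3834 - (-3)·-0.7942) / (11) = -0.0385

(-0.3976, -0.3834, -0.7942, -0.0385)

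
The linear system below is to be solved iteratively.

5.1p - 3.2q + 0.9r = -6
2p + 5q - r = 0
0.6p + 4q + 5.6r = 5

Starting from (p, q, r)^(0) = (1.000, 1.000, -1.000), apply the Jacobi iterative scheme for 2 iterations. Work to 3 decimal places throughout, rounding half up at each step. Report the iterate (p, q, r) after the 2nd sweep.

Iteration 1:
  p = (-6 - (-3.2)·1.000 - (0.9)·-1.000) / (5.1) = -0.373
  q = (0 - (2)·1.000 - (-1)·-1.000) / (5) = -0.600
  r = (5 - (0.6)·1.000 - (4)·1.000) / (5.6) = 0.071
Iteration 2:
  p = (-6 - (-3.2)·-0.600 - (0.9)·0.071) / (5.1) = -1.565
  q = (0 - (2)·-0.373 - (-1)·0.071) / (5) = 0.163
  r = (5 - (0.6)·-0.373 - (4)·-0.600) / (5.6) = 1.361

(-1.565, 0.163, 1.361)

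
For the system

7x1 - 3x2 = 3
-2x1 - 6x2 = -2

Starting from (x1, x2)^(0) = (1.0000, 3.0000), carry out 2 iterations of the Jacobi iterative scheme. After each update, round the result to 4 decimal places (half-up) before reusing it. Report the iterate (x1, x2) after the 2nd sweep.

(0.4286, -0.2381)

Iteration 1:
  x1 = (3 - (-3)·3.0000) / (7) = 1.7143
  x2 = (-2 - (-2)·1.0000) / (-6) = 0.0000
Iteration 2:
  x1 = (3 - (-3)·0.0000) / (7) = 0.4286
  x2 = (-2 - (-2)·1.7143) / (-6) = -0.2381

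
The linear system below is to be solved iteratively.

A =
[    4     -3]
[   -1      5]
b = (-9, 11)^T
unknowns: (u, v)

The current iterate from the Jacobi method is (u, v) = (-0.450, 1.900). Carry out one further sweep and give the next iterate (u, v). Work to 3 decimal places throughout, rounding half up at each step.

One sweep:
  u = (-9 - (-3)·1.900) / (4) = -0.825
  v = (11 - (-1)·-0.450) / (5) = 2.110

(-0.825, 2.110)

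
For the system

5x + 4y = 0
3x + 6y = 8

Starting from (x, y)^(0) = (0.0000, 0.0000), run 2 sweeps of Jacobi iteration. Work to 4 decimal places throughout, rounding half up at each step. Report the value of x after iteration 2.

-1.0666

Iteration 1:
  x = (0 - (4)·0.0000) / (5) = 0.0000
  y = (8 - (3)·0.0000) / (6) = 1.3333
Iteration 2:
  x = (0 - (4)·1.3333) / (5) = -1.0666
  y = (8 - (3)·0.0000) / (6) = 1.3333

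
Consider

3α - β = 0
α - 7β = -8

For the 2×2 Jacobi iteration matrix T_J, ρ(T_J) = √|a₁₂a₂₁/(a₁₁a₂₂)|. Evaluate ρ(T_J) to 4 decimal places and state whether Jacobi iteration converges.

0.2182

a₁₂a₂₁/(a₁₁a₂₂) = (-1)·(1) / ((3)·(-7)) = 0.047619
ρ = √|0.047619| = √0.047619 = 0.2182
ρ < 1, so Jacobi converges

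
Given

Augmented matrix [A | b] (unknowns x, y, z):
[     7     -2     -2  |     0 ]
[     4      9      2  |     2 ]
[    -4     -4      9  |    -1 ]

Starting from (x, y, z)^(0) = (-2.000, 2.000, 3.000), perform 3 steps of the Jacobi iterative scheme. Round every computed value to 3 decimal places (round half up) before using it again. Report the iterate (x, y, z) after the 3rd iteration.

Iteration 1:
  x = (0 - (-2)·2.000 - (-2)·3.000) / (7) = 1.429
  y = (2 - (4)·-2.000 - (2)·3.000) / (9) = 0.444
  z = (-1 - (-4)·-2.000 - (-4)·2.000) / (9) = -0.111
Iteration 2:
  x = (0 - (-2)·0.444 - (-2)·-0.111) / (7) = 0.095
  y = (2 - (4)·1.429 - (2)·-0.111) / (9) = -0.388
  z = (-1 - (-4)·1.429 - (-4)·0.444) / (9) = 0.721
Iteration 3:
  x = (0 - (-2)·-0.388 - (-2)·0.721) / (7) = 0.095
  y = (2 - (4)·0.095 - (2)·0.721) / (9) = 0.020
  z = (-1 - (-4)·0.095 - (-4)·-0.388) / (9) = -0.241

(0.095, 0.020, -0.241)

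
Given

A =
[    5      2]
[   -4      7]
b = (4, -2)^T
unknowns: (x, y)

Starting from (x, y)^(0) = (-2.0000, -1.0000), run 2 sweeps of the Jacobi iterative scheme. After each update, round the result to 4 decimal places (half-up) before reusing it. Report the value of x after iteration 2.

1.3714

Iteration 1:
  x = (4 - (2)·-1.0000) / (5) = 1.2000
  y = (-2 - (-4)·-2.0000) / (7) = -1.4286
Iteration 2:
  x = (4 - (2)·-1.4286) / (5) = 1.3714
  y = (-2 - (-4)·1.2000) / (7) = 0.4000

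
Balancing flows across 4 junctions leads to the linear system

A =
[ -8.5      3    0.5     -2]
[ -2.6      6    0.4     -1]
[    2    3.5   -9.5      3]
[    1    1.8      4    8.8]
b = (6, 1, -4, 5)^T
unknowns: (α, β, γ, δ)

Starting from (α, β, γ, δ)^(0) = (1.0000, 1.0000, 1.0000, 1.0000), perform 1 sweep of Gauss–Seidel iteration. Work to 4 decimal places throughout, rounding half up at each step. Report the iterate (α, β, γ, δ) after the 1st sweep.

Iteration 1:
  α = (6 - (3)·1.0000 - (0.5)·1.0000 - (-2)·1.0000) / (-8.5) = -0.5294
  β = (1 - (-2.6)·-0.5294 - (0.4)·1.0000 - (-1)·1.0000) / (6) = 0.0373
  γ = (-4 - (2)·-0.5294 - (3.5)·0.0373 - (3)·1.0000) / (-9.5) = 0.6391
  δ = (5 - (1)·-0.5294 - (1.8)·0.0373 - (4)·0.6391) / (8.8) = 0.3302

(-0.5294, 0.0373, 0.6391, 0.3302)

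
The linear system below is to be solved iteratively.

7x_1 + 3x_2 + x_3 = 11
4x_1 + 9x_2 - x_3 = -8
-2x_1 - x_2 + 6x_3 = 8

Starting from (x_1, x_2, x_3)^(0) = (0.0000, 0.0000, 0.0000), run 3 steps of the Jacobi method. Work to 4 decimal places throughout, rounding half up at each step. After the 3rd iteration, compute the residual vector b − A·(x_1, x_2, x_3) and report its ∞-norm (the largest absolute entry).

Iteration 1:
  x_1 = (11 - (3)·0.0000 - (1)·0.0000) / (7) = 1.5714
  x_2 = (-8 - (4)·0.0000 - (-1)·0.0000) / (9) = -0.8889
  x_3 = (8 - (-2)·0.0000 - (-1)·0.0000) / (6) = 1.3333
Iteration 2:
  x_1 = (11 - (3)·-0.8889 - (1)·1.3333) / (7) = 1.7619
  x_2 = (-8 - (4)·1.5714 - (-1)·1.3333) / (9) = -1.4391
  x_3 = (8 - (-2)·1.5714 - (-1)·-0.8889) / (6) = 1.7090
Iteration 3:
  x_1 = (11 - (3)·-1.4391 - (1)·1.7090) / (7) = 1.9440
  x_2 = (-8 - (4)·1.7619 - (-1)·1.7090) / (9) = -1.4821
  x_3 = (8 - (-2)·1.7619 - (-1)·-1.4391) / (6) = 1.6808
Residual b − A·x = (0.1575, -0.7563, 0.3211); ∞-norm = 0.7563

0.7563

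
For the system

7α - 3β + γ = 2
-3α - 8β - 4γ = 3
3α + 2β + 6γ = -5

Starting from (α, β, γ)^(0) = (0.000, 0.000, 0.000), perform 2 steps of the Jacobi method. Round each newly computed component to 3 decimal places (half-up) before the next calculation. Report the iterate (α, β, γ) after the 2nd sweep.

(0.244, -0.066, -0.851)

Iteration 1:
  α = (2 - (-3)·0.000 - (1)·0.000) / (7) = 0.286
  β = (3 - (-3)·0.000 - (-4)·0.000) / (-8) = -0.375
  γ = (-5 - (3)·0.000 - (2)·0.000) / (6) = -0.833
Iteration 2:
  α = (2 - (-3)·-0.375 - (1)·-0.833) / (7) = 0.244
  β = (3 - (-3)·0.286 - (-4)·-0.833) / (-8) = -0.066
  γ = (-5 - (3)·0.286 - (2)·-0.375) / (6) = -0.851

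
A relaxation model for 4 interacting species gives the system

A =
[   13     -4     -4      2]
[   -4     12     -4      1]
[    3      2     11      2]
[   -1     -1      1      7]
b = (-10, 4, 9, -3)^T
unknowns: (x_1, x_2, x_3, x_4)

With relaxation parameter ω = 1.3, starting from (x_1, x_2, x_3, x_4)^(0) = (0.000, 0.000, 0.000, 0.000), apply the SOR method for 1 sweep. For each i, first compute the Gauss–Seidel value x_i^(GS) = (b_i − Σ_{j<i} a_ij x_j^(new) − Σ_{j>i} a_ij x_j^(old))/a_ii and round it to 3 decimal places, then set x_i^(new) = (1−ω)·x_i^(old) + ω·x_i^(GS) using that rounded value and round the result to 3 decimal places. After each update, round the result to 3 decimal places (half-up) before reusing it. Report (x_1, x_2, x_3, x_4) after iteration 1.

Iteration 1:
  x_1: GS value = (-10 - (-4)·0.000 - (-4)·0.000 - (2)·0.000) / (13) = -0.769;  x_1 ← (1−ω)·0.000 + ω·-0.769 = -1.000
  x_2: GS value = (4 - (-4)·-1.000 - (-4)·0.000 - (1)·0.000) / (12) = 0.000;  x_2 ← (1−ω)·0.000 + ω·0.000 = 0.000
  x_3: GS value = (9 - (3)·-1.000 - (2)·0.000 - (2)·0.000) / (11) = 1.091;  x_3 ← (1−ω)·0.000 + ω·1.091 = 1.418
  x_4: GS value = (-3 - (-1)·-1.000 - (-1)·0.000 - (1)·1.418) / (7) = -0.774;  x_4 ← (1−ω)·0.000 + ω·-0.774 = -1.006

(-1.000, 0.000, 1.418, -1.006)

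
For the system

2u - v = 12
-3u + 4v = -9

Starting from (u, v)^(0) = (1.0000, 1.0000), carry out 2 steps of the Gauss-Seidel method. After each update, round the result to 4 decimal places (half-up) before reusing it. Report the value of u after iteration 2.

7.3125

Iteration 1:
  u = (12 - (-1)·1.0000) / (2) = 6.5000
  v = (-9 - (-3)·6.5000) / (4) = 2.6250
Iteration 2:
  u = (12 - (-1)·2.6250) / (2) = 7.3125
  v = (-9 - (-3)·7.3125) / (4) = 3.2344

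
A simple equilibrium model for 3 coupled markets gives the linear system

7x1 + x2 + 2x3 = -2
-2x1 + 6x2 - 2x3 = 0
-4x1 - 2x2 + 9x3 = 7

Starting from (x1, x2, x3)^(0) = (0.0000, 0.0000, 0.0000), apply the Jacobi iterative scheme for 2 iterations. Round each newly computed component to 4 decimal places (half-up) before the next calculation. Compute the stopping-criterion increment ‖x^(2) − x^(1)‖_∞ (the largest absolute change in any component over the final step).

Iteration 1:
  x1 = (-2 - (1)·0.0000 - (2)·0.0000) / (7) = -0.2857
  x2 = (0 - (-2)·0.0000 - (-2)·0.0000) / (6) = 0.0000
  x3 = (7 - (-4)·0.0000 - (-2)·0.0000) / (9) = 0.7778
Iteration 2:
  x1 = (-2 - (1)·0.0000 - (2)·0.7778) / (7) = -0.5079
  x2 = (0 - (-2)·-0.2857 - (-2)·0.7778) / (6) = 0.1640
  x3 = (7 - (-4)·-0.2857 - (-2)·0.0000) / (9) = 0.6508
Change: (-0.2222, 0.1640, -0.1270) → max |·| = 0.2222

0.2222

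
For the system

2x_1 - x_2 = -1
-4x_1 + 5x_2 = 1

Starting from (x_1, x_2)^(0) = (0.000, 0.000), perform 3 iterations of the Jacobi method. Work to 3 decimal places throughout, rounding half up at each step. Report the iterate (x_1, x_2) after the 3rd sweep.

Iteration 1:
  x_1 = (-1 - (-1)·0.000) / (2) = -0.500
  x_2 = (1 - (-4)·0.000) / (5) = 0.200
Iteration 2:
  x_1 = (-1 - (-1)·0.200) / (2) = -0.400
  x_2 = (1 - (-4)·-0.500) / (5) = -0.200
Iteration 3:
  x_1 = (-1 - (-1)·-0.200) / (2) = -0.600
  x_2 = (1 - (-4)·-0.400) / (5) = -0.120

(-0.600, -0.120)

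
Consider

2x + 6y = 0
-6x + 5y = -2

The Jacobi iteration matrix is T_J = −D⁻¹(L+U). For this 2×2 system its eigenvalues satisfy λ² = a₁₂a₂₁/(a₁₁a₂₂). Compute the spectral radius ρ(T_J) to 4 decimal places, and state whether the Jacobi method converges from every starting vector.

a₁₂a₂₁/(a₁₁a₂₂) = (6)·(-6) / ((2)·(5)) = -3.600000
ρ = √|-3.600000| = √3.600000 = 1.8974
ρ > 1, so Jacobi diverges

1.8974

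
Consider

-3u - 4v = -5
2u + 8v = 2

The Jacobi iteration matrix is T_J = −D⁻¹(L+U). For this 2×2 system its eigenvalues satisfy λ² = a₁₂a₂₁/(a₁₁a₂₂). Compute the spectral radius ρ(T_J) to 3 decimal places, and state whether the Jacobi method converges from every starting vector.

a₁₂a₂₁/(a₁₁a₂₂) = (-4)·(2) / ((-3)·(8)) = 0.333333
ρ = √|0.333333| = √0.333333 = 0.577
ρ < 1, so Jacobi converges

0.577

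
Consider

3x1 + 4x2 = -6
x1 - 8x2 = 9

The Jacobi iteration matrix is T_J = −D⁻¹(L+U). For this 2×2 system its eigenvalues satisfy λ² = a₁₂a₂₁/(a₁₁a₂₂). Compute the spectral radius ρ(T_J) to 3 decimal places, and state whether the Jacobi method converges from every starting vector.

0.408

a₁₂a₂₁/(a₁₁a₂₂) = (4)·(1) / ((3)·(-8)) = -0.166667
ρ = √|-0.166667| = √0.166667 = 0.408
ρ < 1, so Jacobi converges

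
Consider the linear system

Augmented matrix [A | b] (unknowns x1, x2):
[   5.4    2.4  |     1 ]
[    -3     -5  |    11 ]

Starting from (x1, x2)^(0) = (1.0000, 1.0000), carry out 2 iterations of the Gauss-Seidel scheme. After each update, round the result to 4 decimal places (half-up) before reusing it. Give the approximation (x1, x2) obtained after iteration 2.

(1.0938, -2.8563)

Iteration 1:
  x1 = (1 - (2.4)·1.0000) / (5.4) = -0.2593
  x2 = (11 - (-3)·-0.2593) / (-5) = -2.0444
Iteration 2:
  x1 = (1 - (2.4)·-2.0444) / (5.4) = 1.0938
  x2 = (11 - (-3)·1.0938) / (-5) = -2.8563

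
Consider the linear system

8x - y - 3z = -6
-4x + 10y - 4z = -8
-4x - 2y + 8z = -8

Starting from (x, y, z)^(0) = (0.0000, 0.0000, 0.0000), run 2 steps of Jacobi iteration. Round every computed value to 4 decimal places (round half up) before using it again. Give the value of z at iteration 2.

Iteration 1:
  x = (-6 - (-1)·0.0000 - (-3)·0.0000) / (8) = -0.7500
  y = (-8 - (-4)·0.0000 - (-4)·0.0000) / (10) = -0.8000
  z = (-8 - (-4)·0.0000 - (-2)·0.0000) / (8) = -1.0000
Iteration 2:
  x = (-6 - (-1)·-0.8000 - (-3)·-1.0000) / (8) = -1.2250
  y = (-8 - (-4)·-0.7500 - (-4)·-1.0000) / (10) = -1.5000
  z = (-8 - (-4)·-0.7500 - (-2)·-0.8000) / (8) = -1.5750

-1.5750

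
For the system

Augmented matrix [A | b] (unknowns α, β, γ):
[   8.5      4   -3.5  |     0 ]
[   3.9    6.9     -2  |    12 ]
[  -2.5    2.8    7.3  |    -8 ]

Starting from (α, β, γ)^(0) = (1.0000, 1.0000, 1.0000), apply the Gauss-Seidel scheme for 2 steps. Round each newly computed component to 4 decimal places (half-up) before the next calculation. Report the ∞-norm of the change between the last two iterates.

1.6969

Iteration 1:
  α = (0 - (4)·1.0000 - (-3.5)·1.0000) / (8.5) = -0.0588
  β = (12 - (3.9)·-0.0588 - (-2)·1.0000) / (6.9) = 2.0622
  γ = (-8 - (-2.5)·-0.0588 - (2.8)·2.0622) / (7.3) = -1.9070
Iteration 2:
  α = (0 - (4)·2.0622 - (-3.5)·-1.9070) / (8.5) = -1.7557
  β = (12 - (3.9)·-1.7557 - (-2)·-1.9070) / (6.9) = 2.1787
  γ = (-8 - (-2.5)·-1.7557 - (2.8)·2.1787) / (7.3) = -2.5328
Change: (-1.6969, 0.1165, -0.6258) → max |·| = 1.6969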